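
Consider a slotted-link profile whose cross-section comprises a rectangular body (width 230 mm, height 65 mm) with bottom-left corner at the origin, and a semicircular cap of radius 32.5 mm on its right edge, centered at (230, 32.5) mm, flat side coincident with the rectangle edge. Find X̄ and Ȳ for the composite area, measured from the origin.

X̄ = 127.87 mm, Ȳ = 32.50 mm

rectangular body: A = 230 × 65 = 14950.00, centroid at (115.00, 32.50).
semicircular end: A = ½π·32.5² = 1659.15, centroid at (243.79, 32.50).
ΣA = 16609.15 mm², ΣAX̄ = 2123740.75 mm³, ΣAȲ = 539797.49 mm³.
X̄ = 2123740.75/16609.15 = 127.87 mm; Ȳ = 539797.49/16609.15 = 32.50 mm.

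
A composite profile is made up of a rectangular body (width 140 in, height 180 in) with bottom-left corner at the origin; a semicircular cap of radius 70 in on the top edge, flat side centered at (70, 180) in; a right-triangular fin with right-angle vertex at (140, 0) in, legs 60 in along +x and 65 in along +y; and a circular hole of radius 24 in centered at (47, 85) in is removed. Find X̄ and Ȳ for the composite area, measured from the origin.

X̄ = 76.57 in, Ȳ = 114.13 in

rectangular body: A = 140 × 180 = 25200.00, centroid at (70.00, 90.00).
semicircular top: A = ½π·70² = 7696.90, centroid at (70.00, 209.71).
triangular fin: A = ½·60·65 = 1950.00, centroid at (160.00, 21.67).
hole: A = −π·24² = -1809.56, centroid at (47.00, 85.00).
ΣA = 33037.34 in², ΣAX̄ = 2529733.94 in³, ΣAȲ = 3770546.65 in³.
X̄ = 2529733.94/33037.34 = 76.57 in; Ȳ = 3770546.65/33037.34 = 114.13 in.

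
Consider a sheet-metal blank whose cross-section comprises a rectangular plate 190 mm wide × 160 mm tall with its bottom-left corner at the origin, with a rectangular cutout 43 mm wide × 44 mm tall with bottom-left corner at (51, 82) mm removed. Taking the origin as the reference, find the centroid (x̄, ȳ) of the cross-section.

x̄ = 96.49 mm, ȳ = 78.41 mm

plate: A = 190 × 160 = 30400.00, centroid at (95.00, 80.00).
hole: A = −(43 × 44) = -1892.00, centroid at (72.50, 104.00).
ΣA = 28508.00 mm²
ΣAx̄ = (30400.00)(95.00) + (-1892.00)(72.50) = 2750830.00 mm³
ΣAȳ = (30400.00)(80.00) + (-1892.00)(104.00) = 2235232.00 mm³
x̄ = 2750830.00 / 28508.00 = 96.49 mm
ȳ = 2235232.00 / 28508.00 = 78.41 mm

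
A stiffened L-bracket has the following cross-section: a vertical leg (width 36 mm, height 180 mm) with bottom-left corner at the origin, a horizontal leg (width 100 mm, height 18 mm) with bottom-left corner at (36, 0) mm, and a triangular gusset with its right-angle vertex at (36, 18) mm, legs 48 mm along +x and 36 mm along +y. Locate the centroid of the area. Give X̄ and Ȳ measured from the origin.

Part | A | x̄ᵢ | ȳᵢ | A·x̄ᵢ | A·ȳᵢ
vertical leg | 6480.00 | 18.00 | 90.00 | 116640.00 | 583200.00
horizontal leg | 1800.00 | 86.00 | 9.00 | 154800.00 | 16200.00
gusset | 864.00 | 52.00 | 30.00 | 44928.00 | 25920.00
Σ | 9144.00 |  |  | 316368.00 | 625320.00
X̄ = 316368.00 / 9144.00 = 34.60 mm
Ȳ = 625320.00 / 9144.00 = 68.39 mm

X̄ = 34.60 mm, Ȳ = 68.39 mm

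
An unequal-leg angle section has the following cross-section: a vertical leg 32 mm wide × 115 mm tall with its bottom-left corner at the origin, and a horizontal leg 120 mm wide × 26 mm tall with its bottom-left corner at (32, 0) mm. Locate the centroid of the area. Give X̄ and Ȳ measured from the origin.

vertical leg: A = 32 × 115 = 3680.00, centroid at (16.00, 57.50).
horizontal leg: A = 120 × 26 = 3120.00, centroid at (92.00, 13.00).
ΣA = 6800.00 mm², ΣAX̄ = 345920.00 mm³, ΣAȲ = 252160.00 mm³.
X̄ = 345920.00/6800.00 = 50.87 mm; Ȳ = 252160.00/6800.00 = 37.08 mm.

X̄ = 50.87 mm, Ȳ = 37.08 mm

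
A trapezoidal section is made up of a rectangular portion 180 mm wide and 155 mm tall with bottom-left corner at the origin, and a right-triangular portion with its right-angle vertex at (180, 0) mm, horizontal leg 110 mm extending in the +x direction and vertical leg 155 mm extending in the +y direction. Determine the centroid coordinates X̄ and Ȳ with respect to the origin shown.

X̄ = 119.65 mm, Ȳ = 71.45 mm

Part | A | x̄ᵢ | ȳᵢ | A·x̄ᵢ | A·ȳᵢ
rectangular portion | 27900.00 | 90.00 | 77.50 | 2511000.00 | 2162250.00
triangular portion | 8525.00 | 216.67 | 51.67 | 1847083.33 | 440458.33
Σ | 36425.00 |  |  | 4358083.33 | 2602708.33
X̄ = 4358083.33 / 36425.00 = 119.65 mm
Ȳ = 2602708.33 / 36425.00 = 71.45 mm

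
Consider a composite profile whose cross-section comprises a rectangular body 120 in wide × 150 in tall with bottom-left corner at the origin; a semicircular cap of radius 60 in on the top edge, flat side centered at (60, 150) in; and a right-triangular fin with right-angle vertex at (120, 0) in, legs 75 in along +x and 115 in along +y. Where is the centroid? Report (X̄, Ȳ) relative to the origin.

rectangular body: A = 120 × 150 = 18000.00, centroid at (60.00, 75.00).
semicircular top: A = ½π·60² = 5654.87, centroid at (60.00, 175.46).
triangular fin: A = ½·75·115 = 4312.50, centroid at (145.00, 38.33).
ΣA = 27967.37 in², ΣAX̄ = 2044604.51 in³, ΣAȲ = 2507542.52 in³.
X̄ = 2044604.51/27967.37 = 73.11 in; Ȳ = 2507542.52/27967.37 = 89.66 in.

X̄ = 73.11 in, Ȳ = 89.66 in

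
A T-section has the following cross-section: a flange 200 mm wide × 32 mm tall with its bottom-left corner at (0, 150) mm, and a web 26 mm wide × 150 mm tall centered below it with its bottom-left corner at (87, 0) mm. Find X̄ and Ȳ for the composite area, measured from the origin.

X̄ = 100.00 mm, Ȳ = 131.54 mm

Part | A | x̄ᵢ | ȳᵢ | A·x̄ᵢ | A·ȳᵢ
web | 3900.00 | 100.00 | 75.00 | 390000.00 | 292500.00
flange | 6400.00 | 100.00 | 166.00 | 640000.00 | 1062400.00
Σ | 10300.00 |  |  | 1030000.00 | 1354900.00
X̄ = 1030000.00 / 10300.00 = 100.00 mm
Ȳ = 1354900.00 / 10300.00 = 131.54 mm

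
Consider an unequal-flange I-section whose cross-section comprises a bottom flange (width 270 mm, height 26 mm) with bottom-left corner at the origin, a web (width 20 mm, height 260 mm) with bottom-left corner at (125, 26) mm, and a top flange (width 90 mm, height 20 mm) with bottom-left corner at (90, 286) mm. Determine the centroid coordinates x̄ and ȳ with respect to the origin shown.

Part | A | x̄ᵢ | ȳᵢ | A·x̄ᵢ | A·ȳᵢ
bottom flange | 7020.00 | 135.00 | 13.00 | 947700.00 | 91260.00
web | 5200.00 | 135.00 | 156.00 | 702000.00 | 811200.00
top flange | 1800.00 | 135.00 | 296.00 | 243000.00 | 532800.00
Σ | 14020.00 |  |  | 1892700.00 | 1435260.00
x̄ = 1892700.00 / 14020.00 = 135.00 mm
ȳ = 1435260.00 / 14020.00 = 102.37 mm

x̄ = 135.00 mm, ȳ = 102.37 mm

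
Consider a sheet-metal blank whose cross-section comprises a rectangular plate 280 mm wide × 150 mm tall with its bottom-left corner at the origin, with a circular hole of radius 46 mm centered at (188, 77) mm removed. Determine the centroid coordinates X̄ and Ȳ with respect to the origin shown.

X̄ = 130.97 mm, Ȳ = 74.62 mm

plate: A = 280 × 150 = 42000.00, centroid at (140.00, 75.00).
hole: A = −π·46² = -6647.61, centroid at (188.00, 77.00).
ΣA = 35352.39 mm²
ΣAX̄ = (42000.00)(140.00) + (-6647.61)(188.00) = 4630249.31 mm³
ΣAȲ = (42000.00)(75.00) + (-6647.61)(77.00) = 2638134.03 mm³
X̄ = 4630249.31 / 35352.39 = 130.97 mm
Ȳ = 2638134.03 / 35352.39 = 74.62 mm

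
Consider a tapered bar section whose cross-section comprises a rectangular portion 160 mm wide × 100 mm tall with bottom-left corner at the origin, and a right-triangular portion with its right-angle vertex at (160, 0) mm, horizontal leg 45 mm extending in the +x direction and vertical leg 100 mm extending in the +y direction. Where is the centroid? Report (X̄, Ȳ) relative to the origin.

X̄ = 91.71 mm, Ȳ = 47.95 mm

Part | A | x̄ᵢ | ȳᵢ | A·x̄ᵢ | A·ȳᵢ
rectangular portion | 16000.00 | 80.00 | 50.00 | 1280000.00 | 800000.00
triangular portion | 2250.00 | 175.00 | 33.33 | 393750.00 | 75000.00
Σ | 18250.00 |  |  | 1673750.00 | 875000.00
X̄ = 1673750.00 / 18250.00 = 91.71 mm
Ȳ = 875000.00 / 18250.00 = 47.95 mm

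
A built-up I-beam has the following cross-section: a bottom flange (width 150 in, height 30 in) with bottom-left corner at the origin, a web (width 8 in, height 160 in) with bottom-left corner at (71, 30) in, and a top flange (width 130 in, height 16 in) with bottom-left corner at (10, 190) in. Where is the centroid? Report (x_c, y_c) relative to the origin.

Part | A | x̄ᵢ | ȳᵢ | A·x̄ᵢ | A·ȳᵢ
bottom flange | 4500.00 | 75.00 | 15.00 | 337500.00 | 67500.00
web | 1280.00 | 75.00 | 110.00 | 96000.00 | 140800.00
top flange | 2080.00 | 75.00 | 198.00 | 156000.00 | 411840.00
Σ | 7860.00 |  |  | 589500.00 | 620140.00
x_c = 589500.00 / 7860.00 = 75.00 in
y_c = 620140.00 / 7860.00 = 78.90 in

x_c = 75.00 in, y_c = 78.90 in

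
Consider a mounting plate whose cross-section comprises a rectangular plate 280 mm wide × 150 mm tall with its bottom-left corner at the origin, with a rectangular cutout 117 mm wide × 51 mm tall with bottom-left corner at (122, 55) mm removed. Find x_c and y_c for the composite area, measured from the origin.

x_c = 133.29 mm, y_c = 74.09 mm

plate: A = 280 × 150 = 42000.00, centroid at (140.00, 75.00).
hole: A = −(117 × 51) = -5967.00, centroid at (180.50, 80.50).
ΣA = 36033.00 mm²
ΣAx_c = (42000.00)(140.00) + (-5967.00)(180.50) = 4802956.50 mm³
ΣAy_c = (42000.00)(75.00) + (-5967.00)(80.50) = 2669656.50 mm³
x_c = 4802956.50 / 36033.00 = 133.29 mm
y_c = 2669656.50 / 36033.00 = 74.09 mm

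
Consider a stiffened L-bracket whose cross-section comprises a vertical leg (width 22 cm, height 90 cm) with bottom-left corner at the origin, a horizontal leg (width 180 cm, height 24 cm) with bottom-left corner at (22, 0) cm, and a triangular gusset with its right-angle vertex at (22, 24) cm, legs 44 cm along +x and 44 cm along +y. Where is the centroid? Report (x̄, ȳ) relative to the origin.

Part | A | x̄ᵢ | ȳᵢ | A·x̄ᵢ | A·ȳᵢ
vertical leg | 1980.00 | 11.00 | 45.00 | 21780.00 | 89100.00
horizontal leg | 4320.00 | 112.00 | 12.00 | 483840.00 | 51840.00
gusset | 968.00 | 36.67 | 38.67 | 35493.33 | 37429.33
Σ | 7268.00 |  |  | 541113.33 | 178369.33
x̄ = 541113.33 / 7268.00 = 74.45 cm
ȳ = 178369.33 / 7268.00 = 24.54 cm

x̄ = 74.45 cm, ȳ = 24.54 cm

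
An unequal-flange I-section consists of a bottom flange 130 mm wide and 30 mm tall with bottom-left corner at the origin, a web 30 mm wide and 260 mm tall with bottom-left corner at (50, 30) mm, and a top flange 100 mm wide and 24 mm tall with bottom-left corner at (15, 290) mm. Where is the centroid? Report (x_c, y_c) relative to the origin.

x_c = 65.00 mm, y_c = 144.06 mm

bottom flange: A = 130 × 30 = 3900.00, centroid at (65.00, 15.00).
web: A = 30 × 260 = 7800.00, centroid at (65.00, 160.00).
top flange: A = 100 × 24 = 2400.00, centroid at (65.00, 302.00).
ΣA = 14100.00 mm², ΣAx_c = 916500.00 mm³, ΣAy_c = 2031300.00 mm³.
x_c = 916500.00/14100.00 = 65.00 mm; y_c = 2031300.00/14100.00 = 144.06 mm.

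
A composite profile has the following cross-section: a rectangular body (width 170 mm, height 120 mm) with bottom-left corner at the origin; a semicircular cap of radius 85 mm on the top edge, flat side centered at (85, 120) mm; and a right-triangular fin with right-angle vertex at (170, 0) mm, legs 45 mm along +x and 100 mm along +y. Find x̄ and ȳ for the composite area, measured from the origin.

Part | A | x̄ᵢ | ȳᵢ | A·x̄ᵢ | A·ȳᵢ
rectangular body | 20400.00 | 85.00 | 60.00 | 1734000.00 | 1224000.00
semicircular top | 11349.00 | 85.00 | 156.08 | 964665.29 | 1771297.08
triangular fin | 2250.00 | 185.00 | 33.33 | 416250.00 | 75000.00
Σ | 33999.00 |  |  | 3114915.29 | 3070297.08
x̄ = 3114915.29 / 33999.00 = 91.62 mm
ȳ = 3070297.08 / 33999.00 = 90.31 mm

x̄ = 91.62 mm, ȳ = 90.31 mm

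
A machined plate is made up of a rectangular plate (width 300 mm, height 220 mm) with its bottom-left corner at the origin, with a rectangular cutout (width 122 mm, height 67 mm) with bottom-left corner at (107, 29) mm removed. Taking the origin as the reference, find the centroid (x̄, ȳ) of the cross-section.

Part | A | x̄ᵢ | ȳᵢ | A·x̄ᵢ | A·ȳᵢ
plate | 66000.00 | 150.00 | 110.00 | 9900000.00 | 7260000.00
hole | -8174.00 | 168.00 | 62.50 | -1373232.00 | -510875.00
Σ | 57826.00 |  |  | 8526768.00 | 6749125.00
x̄ = 8526768.00 / 57826.00 = 147.46 mm
ȳ = 6749125.00 / 57826.00 = 116.71 mm

x̄ = 147.46 mm, ȳ = 116.71 mm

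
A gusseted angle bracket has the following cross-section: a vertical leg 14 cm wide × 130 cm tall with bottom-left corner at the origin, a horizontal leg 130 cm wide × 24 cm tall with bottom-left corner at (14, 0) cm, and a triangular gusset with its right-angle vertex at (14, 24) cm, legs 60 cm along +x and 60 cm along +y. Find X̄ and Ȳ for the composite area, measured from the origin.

Part | A | x̄ᵢ | ȳᵢ | A·x̄ᵢ | A·ȳᵢ
vertical leg | 1820.00 | 7.00 | 65.00 | 12740.00 | 118300.00
horizontal leg | 3120.00 | 79.00 | 12.00 | 246480.00 | 37440.00
gusset | 1800.00 | 34.00 | 44.00 | 61200.00 | 79200.00
Σ | 6740.00 |  |  | 320420.00 | 234940.00
X̄ = 320420.00 / 6740.00 = 47.54 cm
Ȳ = 234940.00 / 6740.00 = 34.86 cm

X̄ = 47.54 cm, Ȳ = 34.86 cm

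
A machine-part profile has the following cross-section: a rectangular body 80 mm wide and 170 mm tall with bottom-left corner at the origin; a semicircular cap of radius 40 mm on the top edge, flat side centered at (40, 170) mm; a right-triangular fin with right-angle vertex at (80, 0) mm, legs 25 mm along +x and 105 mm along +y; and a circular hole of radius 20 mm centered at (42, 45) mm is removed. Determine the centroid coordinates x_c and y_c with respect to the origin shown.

rectangular body: A = 80 × 170 = 13600.00, centroid at (40.00, 85.00).
semicircular top: A = ½π·40² = 2513.27, centroid at (40.00, 186.98).
triangular fin: A = ½·25·105 = 1312.50, centroid at (88.33, 35.00).
hole: A = −π·20² = -1256.64, centroid at (42.00, 45.00).
ΣA = 16169.14 mm², ΣAx_c = 707689.71 mm³, ΣAy_c = 1615312.10 mm³.
x_c = 707689.71/16169.14 = 43.77 mm; y_c = 1615312.10/16169.14 = 99.90 mm.

x_c = 43.77 mm, y_c = 99.90 mm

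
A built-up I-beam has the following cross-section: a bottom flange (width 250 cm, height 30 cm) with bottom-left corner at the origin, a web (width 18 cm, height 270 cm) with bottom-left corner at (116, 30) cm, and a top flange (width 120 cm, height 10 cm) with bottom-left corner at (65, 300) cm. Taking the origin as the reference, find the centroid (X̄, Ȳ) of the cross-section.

X̄ = 125.00 cm, Ȳ = 94.42 cm

bottom flange: A = 250 × 30 = 7500.00, centroid at (125.00, 15.00).
web: A = 18 × 270 = 4860.00, centroid at (125.00, 165.00).
top flange: A = 120 × 10 = 1200.00, centroid at (125.00, 305.00).
ΣA = 13560.00 cm², ΣAX̄ = 1695000.00 cm³, ΣAȲ = 1280400.00 cm³.
X̄ = 1695000.00/13560.00 = 125.00 cm; Ȳ = 1280400.00/13560.00 = 94.42 cm.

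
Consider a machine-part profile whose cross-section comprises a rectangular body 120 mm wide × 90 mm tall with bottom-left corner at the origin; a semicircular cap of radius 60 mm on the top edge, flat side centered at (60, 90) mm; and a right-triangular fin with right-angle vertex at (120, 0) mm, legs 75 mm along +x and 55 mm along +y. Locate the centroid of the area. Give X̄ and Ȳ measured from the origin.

Part | A | x̄ᵢ | ȳᵢ | A·x̄ᵢ | A·ȳᵢ
rectangular body | 10800.00 | 60.00 | 45.00 | 648000.00 | 486000.00
semicircular top | 5654.87 | 60.00 | 115.46 | 339292.01 | 652938.01
triangular fin | 2062.50 | 145.00 | 18.33 | 299062.50 | 37812.50
Σ | 18517.37 |  |  | 1286354.51 | 1176750.51
X̄ = 1286354.51 / 18517.37 = 69.47 mm
Ȳ = 1176750.51 / 18517.37 = 63.55 mm

X̄ = 69.47 mm, Ȳ = 63.55 mm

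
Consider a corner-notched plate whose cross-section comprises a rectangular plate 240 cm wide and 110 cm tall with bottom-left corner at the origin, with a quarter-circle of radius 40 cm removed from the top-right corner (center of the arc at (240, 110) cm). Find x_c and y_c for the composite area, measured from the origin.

x_c = 114.85 cm, y_c = 53.10 cm

plate: A = 240 × 110 = 26400.00, centroid at (120.00, 55.00).
removed quarter-circle: A = −¼π·40² = -1256.64, centroid at (223.02, 93.02).
ΣA = 25143.36 cm², ΣAx_c = 2887740.44 cm³, ΣAy_c = 1335103.26 cm³.
x_c = 2887740.44/25143.36 = 114.85 cm; y_c = 1335103.26/25143.36 = 53.10 cm.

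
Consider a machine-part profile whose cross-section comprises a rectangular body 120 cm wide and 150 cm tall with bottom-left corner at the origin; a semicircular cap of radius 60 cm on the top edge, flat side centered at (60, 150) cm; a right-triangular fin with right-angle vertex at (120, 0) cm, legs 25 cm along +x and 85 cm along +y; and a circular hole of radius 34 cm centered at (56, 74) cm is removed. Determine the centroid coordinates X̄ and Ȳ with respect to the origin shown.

X̄ = 64.13 cm, Ȳ = 99.76 cm

rectangular body: A = 120 × 150 = 18000.00, centroid at (60.00, 75.00).
semicircular top: A = ½π·60² = 5654.87, centroid at (60.00, 175.46).
triangular fin: A = ½·25·85 = 1062.50, centroid at (128.33, 28.33).
hole: A = −π·34² = -3631.68, centroid at (56.00, 74.00).
ΣA = 21085.69 cm², ΣAX̄ = 1352272.03 cm³, ΣAȲ = 2103589.78 cm³.
X̄ = 1352272.03/21085.69 = 64.13 cm; Ȳ = 2103589.78/21085.69 = 99.76 cm.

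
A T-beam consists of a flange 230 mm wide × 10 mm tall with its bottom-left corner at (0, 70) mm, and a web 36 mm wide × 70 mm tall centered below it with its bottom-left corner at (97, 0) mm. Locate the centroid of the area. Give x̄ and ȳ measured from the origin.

web: A = 36 × 70 = 2520.00, centroid at (115.00, 35.00).
flange: A = 230 × 10 = 2300.00, centroid at (115.00, 75.00).
ΣA = 4820.00 mm², ΣAx̄ = 554300.00 mm³, ΣAȳ = 260700.00 mm³.
x̄ = 554300.00/4820.00 = 115.00 mm; ȳ = 260700.00/4820.00 = 54.09 mm.

x̄ = 115.00 mm, ȳ = 54.09 mm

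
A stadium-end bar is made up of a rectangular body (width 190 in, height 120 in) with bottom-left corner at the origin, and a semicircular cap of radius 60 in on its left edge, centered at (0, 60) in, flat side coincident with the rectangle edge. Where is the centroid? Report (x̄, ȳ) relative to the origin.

x̄ = 71.06 in, ȳ = 60.00 in

Part | A | x̄ᵢ | ȳᵢ | A·x̄ᵢ | A·ȳᵢ
rectangular body | 22800.00 | 95.00 | 60.00 | 2166000.00 | 1368000.00
semicircular end | 5654.87 | -25.46 | 60.00 | -144000.00 | 339292.01
Σ | 28454.87 |  |  | 2022000.00 | 1707292.01
x̄ = 2022000.00 / 28454.87 = 71.06 in
ȳ = 1707292.01 / 28454.87 = 60.00 in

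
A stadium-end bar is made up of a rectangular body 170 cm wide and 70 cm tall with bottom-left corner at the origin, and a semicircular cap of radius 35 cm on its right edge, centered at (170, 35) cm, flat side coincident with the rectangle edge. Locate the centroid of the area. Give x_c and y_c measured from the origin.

x_c = 98.90 cm, y_c = 35.00 cm

Part | A | x̄ᵢ | ȳᵢ | A·x̄ᵢ | A·ȳᵢ
rectangular body | 11900.00 | 85.00 | 35.00 | 1011500.00 | 416500.00
semicircular end | 1924.23 | 184.85 | 35.00 | 355701.67 | 67347.89
Σ | 13824.23 |  |  | 1367201.67 | 483847.89
x_c = 1367201.67 / 13824.23 = 98.90 cm
y_c = 483847.89 / 13824.23 = 35.00 cm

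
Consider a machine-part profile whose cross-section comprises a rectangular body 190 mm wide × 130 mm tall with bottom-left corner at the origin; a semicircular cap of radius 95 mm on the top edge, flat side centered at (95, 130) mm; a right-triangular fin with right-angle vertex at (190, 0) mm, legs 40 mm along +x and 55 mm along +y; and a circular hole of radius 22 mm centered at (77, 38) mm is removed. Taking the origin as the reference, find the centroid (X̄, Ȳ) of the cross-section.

X̄ = 98.81 mm, Ȳ = 103.56 mm

Part | A | x̄ᵢ | ȳᵢ | A·x̄ᵢ | A·ȳᵢ
rectangular body | 24700.00 | 95.00 | 65.00 | 2346500.00 | 1605500.00
semicircular top | 14176.44 | 95.00 | 170.32 | 1346761.50 | 2414520.12
triangular fin | 1100.00 | 203.33 | 18.33 | 223666.67 | 20166.67
hole | -1520.53 | 77.00 | 38.00 | -117080.88 | -57780.17
Σ | 38455.91 |  |  | 3799847.29 | 3982406.62
X̄ = 3799847.29 / 38455.91 = 98.81 mm
Ȳ = 3982406.62 / 38455.91 = 103.56 mm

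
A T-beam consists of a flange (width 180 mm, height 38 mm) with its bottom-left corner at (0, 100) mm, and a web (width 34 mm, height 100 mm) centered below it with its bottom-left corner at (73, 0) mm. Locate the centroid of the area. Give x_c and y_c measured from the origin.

x_c = 90.00 mm, y_c = 96.09 mm

Part | A | x̄ᵢ | ȳᵢ | A·x̄ᵢ | A·ȳᵢ
web | 3400.00 | 90.00 | 50.00 | 306000.00 | 170000.00
flange | 6840.00 | 90.00 | 119.00 | 615600.00 | 813960.00
Σ | 10240.00 |  |  | 921600.00 | 983960.00
x_c = 921600.00 / 10240.00 = 90.00 mm
y_c = 983960.00 / 10240.00 = 96.09 mm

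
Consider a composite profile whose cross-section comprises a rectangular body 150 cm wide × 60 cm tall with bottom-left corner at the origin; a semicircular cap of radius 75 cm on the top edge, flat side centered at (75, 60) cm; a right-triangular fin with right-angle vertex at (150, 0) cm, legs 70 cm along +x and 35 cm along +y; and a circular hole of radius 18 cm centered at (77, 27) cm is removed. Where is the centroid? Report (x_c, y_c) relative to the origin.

rectangular body: A = 150 × 60 = 9000.00, centroid at (75.00, 30.00).
semicircular top: A = ½π·75² = 8835.73, centroid at (75.00, 91.83).
triangular fin: A = ½·70·35 = 1225.00, centroid at (173.33, 11.67).
hole: A = −π·18² = -1017.88, centroid at (77.00, 27.00).
ΣA = 18042.85 cm²
ΣAx_c = (9000.00)(75.00) + (8835.73)(75.00) + (1225.00)(173.33) + (-1017.88)(77.00) = 1471636.58 cm³
ΣAy_c = (9000.00)(30.00) + (8835.73)(91.83) + (1225.00)(11.67) + (-1017.88)(27.00) = 1068202.77 cm³
x_c = 1471636.58 / 18042.85 = 81.56 cm
y_c = 1068202.77 / 18042.85 = 59.20 cm

x_c = 81.56 cm, y_c = 59.20 cm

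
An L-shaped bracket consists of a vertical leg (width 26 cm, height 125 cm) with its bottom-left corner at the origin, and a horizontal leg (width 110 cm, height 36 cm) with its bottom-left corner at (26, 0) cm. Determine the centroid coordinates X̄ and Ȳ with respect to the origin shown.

X̄ = 50.35 cm, Ȳ = 38.06 cm

Part | A | x̄ᵢ | ȳᵢ | A·x̄ᵢ | A·ȳᵢ
vertical leg | 3250.00 | 13.00 | 62.50 | 42250.00 | 203125.00
horizontal leg | 3960.00 | 81.00 | 18.00 | 320760.00 | 71280.00
Σ | 7210.00 |  |  | 363010.00 | 274405.00
X̄ = 363010.00 / 7210.00 = 50.35 cm
Ȳ = 274405.00 / 7210.00 = 38.06 cm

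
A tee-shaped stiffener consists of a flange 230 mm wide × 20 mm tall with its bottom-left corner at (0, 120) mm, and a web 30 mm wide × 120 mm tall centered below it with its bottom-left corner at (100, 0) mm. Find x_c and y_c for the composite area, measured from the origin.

x_c = 115.00 mm, y_c = 99.27 mm

web: A = 30 × 120 = 3600.00, centroid at (115.00, 60.00).
flange: A = 230 × 20 = 4600.00, centroid at (115.00, 130.00).
ΣA = 8200.00 mm²
ΣAx_c = (3600.00)(115.00) + (4600.00)(115.00) = 943000.00 mm³
ΣAy_c = (3600.00)(60.00) + (4600.00)(130.00) = 814000.00 mm³
x_c = 943000.00 / 8200.00 = 115.00 mm
y_c = 814000.00 / 8200.00 = 99.27 mm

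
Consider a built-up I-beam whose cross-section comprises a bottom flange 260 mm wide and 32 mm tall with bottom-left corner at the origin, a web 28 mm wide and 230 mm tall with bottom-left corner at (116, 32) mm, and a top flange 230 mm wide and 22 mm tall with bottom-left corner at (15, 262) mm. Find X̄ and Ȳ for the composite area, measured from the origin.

bottom flange: A = 260 × 32 = 8320.00, centroid at (130.00, 16.00).
web: A = 28 × 230 = 6440.00, centroid at (130.00, 147.00).
top flange: A = 230 × 22 = 5060.00, centroid at (130.00, 273.00).
ΣA = 19820.00 mm², ΣAX̄ = 2576600.00 mm³, ΣAȲ = 2461180.00 mm³.
X̄ = 2576600.00/19820.00 = 130.00 mm; Ȳ = 2461180.00/19820.00 = 124.18 mm.

X̄ = 130.00 mm, Ȳ = 124.18 mm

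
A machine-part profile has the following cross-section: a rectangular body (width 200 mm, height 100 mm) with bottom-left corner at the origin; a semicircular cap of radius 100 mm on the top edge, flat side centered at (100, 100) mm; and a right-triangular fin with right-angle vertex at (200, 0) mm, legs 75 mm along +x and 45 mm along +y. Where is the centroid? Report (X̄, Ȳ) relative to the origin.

Part | A | x̄ᵢ | ȳᵢ | A·x̄ᵢ | A·ȳᵢ
rectangular body | 20000.00 | 100.00 | 50.00 | 2000000.00 | 1000000.00
semicircular top | 15707.96 | 100.00 | 142.44 | 1570796.33 | 2237462.99
triangular fin | 1687.50 | 225.00 | 15.00 | 379687.50 | 25312.50
Σ | 37395.46 |  |  | 3950483.83 | 3262775.49
X̄ = 3950483.83 / 37395.46 = 105.64 mm
Ȳ = 3262775.49 / 37395.46 = 87.25 mm

X̄ = 105.64 mm, Ȳ = 87.25 mm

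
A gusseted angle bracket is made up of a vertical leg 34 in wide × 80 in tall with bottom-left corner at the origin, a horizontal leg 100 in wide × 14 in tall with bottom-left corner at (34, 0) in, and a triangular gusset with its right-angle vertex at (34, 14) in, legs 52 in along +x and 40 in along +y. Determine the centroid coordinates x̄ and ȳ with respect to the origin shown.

vertical leg: A = 34 × 80 = 2720.00, centroid at (17.00, 40.00).
horizontal leg: A = 100 × 14 = 1400.00, centroid at (84.00, 7.00).
gusset: A = ½·52·40 = 1040.00, centroid at (51.33, 27.33).
ΣA = 5160.00 in², ΣAx̄ = 217226.67 in³, ΣAȳ = 147026.67 in³.
x̄ = 217226.67/5160.00 = 42.10 in; ȳ = 147026.67/5160.00 = 28.49 in.

x̄ = 42.10 in, ȳ = 28.49 in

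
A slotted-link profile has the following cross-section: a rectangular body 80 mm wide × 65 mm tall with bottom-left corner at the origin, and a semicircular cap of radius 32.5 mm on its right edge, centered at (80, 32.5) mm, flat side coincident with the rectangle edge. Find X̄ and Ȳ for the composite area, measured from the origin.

X̄ = 53.01 mm, Ȳ = 32.50 mm

Part | A | x̄ᵢ | ȳᵢ | A·x̄ᵢ | A·ȳᵢ
rectangular body | 5200.00 | 40.00 | 32.50 | 208000.00 | 169000.00
semicircular end | 1659.15 | 93.79 | 32.50 | 155617.71 | 53922.49
Σ | 6859.15 |  |  | 363617.71 | 222922.49
X̄ = 363617.71 / 6859.15 = 53.01 mm
Ȳ = 222922.49 / 6859.15 = 32.50 mm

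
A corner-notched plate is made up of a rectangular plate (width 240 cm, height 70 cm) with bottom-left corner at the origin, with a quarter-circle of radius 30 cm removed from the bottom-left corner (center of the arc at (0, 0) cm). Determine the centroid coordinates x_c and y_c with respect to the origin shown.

plate: A = 240 × 70 = 16800.00, centroid at (120.00, 35.00).
removed quarter-circle: A = −¼π·30² = -706.86, centroid at (12.73, 12.73).
ΣA = 16093.14 cm²
ΣAx_c = (16800.00)(120.00) + (-706.86)(12.73) = 2007000.00 cm³
ΣAy_c = (16800.00)(35.00) + (-706.86)(12.73) = 579000.00 cm³
x_c = 2007000.00 / 16093.14 = 124.71 cm
y_c = 579000.00 / 16093.14 = 35.98 cm

x_c = 124.71 cm, y_c = 35.98 cm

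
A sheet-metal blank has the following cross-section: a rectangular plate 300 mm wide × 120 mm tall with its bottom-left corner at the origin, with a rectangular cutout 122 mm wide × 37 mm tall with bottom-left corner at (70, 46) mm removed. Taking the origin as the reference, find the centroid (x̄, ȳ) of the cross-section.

plate: A = 300 × 120 = 36000.00, centroid at (150.00, 60.00).
hole: A = −(122 × 37) = -4514.00, centroid at (131.00, 64.50).
ΣA = 31486.00 mm², ΣAx̄ = 4808666.00 mm³, ΣAȳ = 1868847.00 mm³.
x̄ = 4808666.00/31486.00 = 152.72 mm; ȳ = 1868847.00/31486.00 = 59.35 mm.

x̄ = 152.72 mm, ȳ = 59.35 mm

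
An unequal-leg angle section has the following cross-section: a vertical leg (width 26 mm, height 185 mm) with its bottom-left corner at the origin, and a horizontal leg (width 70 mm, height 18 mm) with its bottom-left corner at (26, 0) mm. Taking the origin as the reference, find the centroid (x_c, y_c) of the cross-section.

Part | A | x̄ᵢ | ȳᵢ | A·x̄ᵢ | A·ȳᵢ
vertical leg | 4810.00 | 13.00 | 92.50 | 62530.00 | 444925.00
horizontal leg | 1260.00 | 61.00 | 9.00 | 76860.00 | 11340.00
Σ | 6070.00 |  |  | 139390.00 | 456265.00
x_c = 139390.00 / 6070.00 = 22.96 mm
y_c = 456265.00 / 6070.00 = 75.17 mm

x_c = 22.96 mm, y_c = 75.17 mm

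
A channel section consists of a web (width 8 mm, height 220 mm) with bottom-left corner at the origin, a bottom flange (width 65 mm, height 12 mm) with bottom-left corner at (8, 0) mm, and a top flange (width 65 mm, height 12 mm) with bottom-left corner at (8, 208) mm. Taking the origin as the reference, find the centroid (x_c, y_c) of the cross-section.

x_c = 21.15 mm, y_c = 110.00 mm

web: A = 8 × 220 = 1760.00, centroid at (4.00, 110.00).
bottom flange: A = 65 × 12 = 780.00, centroid at (40.50, 6.00).
top flange: A = 65 × 12 = 780.00, centroid at (40.50, 214.00).
ΣA = 3320.00 mm², ΣAx_c = 70220.00 mm³, ΣAy_c = 365200.00 mm³.
x_c = 70220.00/3320.00 = 21.15 mm; y_c = 365200.00/3320.00 = 110.00 mm.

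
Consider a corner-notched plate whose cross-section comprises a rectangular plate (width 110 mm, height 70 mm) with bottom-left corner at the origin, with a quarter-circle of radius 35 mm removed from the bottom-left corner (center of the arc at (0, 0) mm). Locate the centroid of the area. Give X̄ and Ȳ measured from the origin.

Part | A | x̄ᵢ | ȳᵢ | A·x̄ᵢ | A·ȳᵢ
plate | 7700.00 | 55.00 | 35.00 | 423500.00 | 269500.00
removed quarter-circle | -962.11 | 14.85 | 14.85 | -14291.67 | -14291.67
Σ | 6737.89 |  |  | 409208.33 | 255208.33
X̄ = 409208.33 / 6737.89 = 60.73 mm
Ȳ = 255208.33 / 6737.89 = 37.88 mm

X̄ = 60.73 mm, Ȳ = 37.88 mm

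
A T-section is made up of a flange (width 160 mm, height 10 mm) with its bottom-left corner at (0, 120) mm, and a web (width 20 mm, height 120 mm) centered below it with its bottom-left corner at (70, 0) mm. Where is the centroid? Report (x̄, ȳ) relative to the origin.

x̄ = 80.00 mm, ȳ = 86.00 mm

web: A = 20 × 120 = 2400.00, centroid at (80.00, 60.00).
flange: A = 160 × 10 = 1600.00, centroid at (80.00, 125.00).
ΣA = 4000.00 mm², ΣAx̄ = 320000.00 mm³, ΣAȳ = 344000.00 mm³.
x̄ = 320000.00/4000.00 = 80.00 mm; ȳ = 344000.00/4000.00 = 86.00 mm.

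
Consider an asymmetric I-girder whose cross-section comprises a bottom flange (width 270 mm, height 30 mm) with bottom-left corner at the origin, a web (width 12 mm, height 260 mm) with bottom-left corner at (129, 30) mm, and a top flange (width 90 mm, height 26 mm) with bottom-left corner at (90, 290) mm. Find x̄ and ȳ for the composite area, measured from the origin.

bottom flange: A = 270 × 30 = 8100.00, centroid at (135.00, 15.00).
web: A = 12 × 260 = 3120.00, centroid at (135.00, 160.00).
top flange: A = 90 × 26 = 2340.00, centroid at (135.00, 303.00).
ΣA = 13560.00 mm², ΣAx̄ = 1830600.00 mm³, ΣAȳ = 1329720.00 mm³.
x̄ = 1830600.00/13560.00 = 135.00 mm; ȳ = 1329720.00/13560.00 = 98.06 mm.

x̄ = 135.00 mm, ȳ = 98.06 mm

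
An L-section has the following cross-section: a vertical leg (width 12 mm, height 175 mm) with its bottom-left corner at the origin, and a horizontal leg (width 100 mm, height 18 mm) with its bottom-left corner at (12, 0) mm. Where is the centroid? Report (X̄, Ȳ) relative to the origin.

vertical leg: A = 12 × 175 = 2100.00, centroid at (6.00, 87.50).
horizontal leg: A = 100 × 18 = 1800.00, centroid at (62.00, 9.00).
ΣA = 3900.00 mm², ΣAX̄ = 124200.00 mm³, ΣAȲ = 199950.00 mm³.
X̄ = 124200.00/3900.00 = 31.85 mm; Ȳ = 199950.00/3900.00 = 51.27 mm.

X̄ = 31.85 mm, Ȳ = 51.27 mm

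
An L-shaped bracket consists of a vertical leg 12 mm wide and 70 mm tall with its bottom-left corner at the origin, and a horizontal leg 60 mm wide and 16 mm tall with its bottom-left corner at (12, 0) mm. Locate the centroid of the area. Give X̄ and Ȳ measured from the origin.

X̄ = 25.20 mm, Ȳ = 20.60 mm

vertical leg: A = 12 × 70 = 840.00, centroid at (6.00, 35.00).
horizontal leg: A = 60 × 16 = 960.00, centroid at (42.00, 8.00).
ΣA = 1800.00 mm², ΣAX̄ = 45360.00 mm³, ΣAȲ = 37080.00 mm³.
X̄ = 45360.00/1800.00 = 25.20 mm; Ȳ = 37080.00/1800.00 = 20.60 mm.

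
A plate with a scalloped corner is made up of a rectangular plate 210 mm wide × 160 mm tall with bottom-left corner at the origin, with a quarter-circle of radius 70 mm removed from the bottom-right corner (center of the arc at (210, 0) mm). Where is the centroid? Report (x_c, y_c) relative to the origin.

x_c = 95.26 mm, y_c = 86.51 mm

Part | A | x̄ᵢ | ȳᵢ | A·x̄ᵢ | A·ȳᵢ
plate | 33600.00 | 105.00 | 80.00 | 3528000.00 | 2688000.00
removed quarter-circle | -3848.45 | 180.29 | 29.71 | -693841.38 | -114333.33
Σ | 29751.55 |  |  | 2834158.62 | 2573666.67
x_c = 2834158.62 / 29751.55 = 95.26 mm
y_c = 2573666.67 / 29751.55 = 86.51 mm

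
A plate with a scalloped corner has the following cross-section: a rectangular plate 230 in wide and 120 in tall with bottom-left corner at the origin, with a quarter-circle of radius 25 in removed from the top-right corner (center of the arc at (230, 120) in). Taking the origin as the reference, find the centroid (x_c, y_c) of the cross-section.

plate: A = 230 × 120 = 27600.00, centroid at (115.00, 60.00).
removed quarter-circle: A = −¼π·25² = -490.87, centroid at (219.39, 109.39).
ΣA = 27109.13 in², ΣAx_c = 3066307.35 in³, ΣAy_c = 1602303.47 in³.
x_c = 3066307.35/27109.13 = 113.11 in; y_c = 1602303.47/27109.13 = 59.11 in.

x_c = 113.11 in, y_c = 59.11 in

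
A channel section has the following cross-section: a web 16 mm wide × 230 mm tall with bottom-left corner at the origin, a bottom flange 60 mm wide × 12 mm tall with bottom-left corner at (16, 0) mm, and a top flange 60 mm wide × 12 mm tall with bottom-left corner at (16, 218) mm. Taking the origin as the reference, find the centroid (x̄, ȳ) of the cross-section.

x̄ = 18.69 mm, ȳ = 115.00 mm

Part | A | x̄ᵢ | ȳᵢ | A·x̄ᵢ | A·ȳᵢ
web | 3680.00 | 8.00 | 115.00 | 29440.00 | 423200.00
bottom flange | 720.00 | 46.00 | 6.00 | 33120.00 | 4320.00
top flange | 720.00 | 46.00 | 224.00 | 33120.00 | 161280.00
Σ | 5120.00 |  |  | 95680.00 | 588800.00
x̄ = 95680.00 / 5120.00 = 18.69 mm
ȳ = 588800.00 / 5120.00 = 115.00 mm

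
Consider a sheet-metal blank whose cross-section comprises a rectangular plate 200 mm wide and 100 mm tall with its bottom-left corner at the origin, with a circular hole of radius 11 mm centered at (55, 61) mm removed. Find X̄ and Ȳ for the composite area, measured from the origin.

plate: A = 200 × 100 = 20000.00, centroid at (100.00, 50.00).
hole: A = −π·11² = -380.13, centroid at (55.00, 61.00).
ΣA = 19619.87 mm²
ΣAX̄ = (20000.00)(100.00) + (-380.13)(55.00) = 1979092.70 mm³
ΣAȲ = (20000.00)(50.00) + (-380.13)(61.00) = 976811.90 mm³
X̄ = 1979092.70 / 19619.87 = 100.87 mm
Ȳ = 976811.90 / 19619.87 = 49.79 mm

X̄ = 100.87 mm, Ȳ = 49.79 mm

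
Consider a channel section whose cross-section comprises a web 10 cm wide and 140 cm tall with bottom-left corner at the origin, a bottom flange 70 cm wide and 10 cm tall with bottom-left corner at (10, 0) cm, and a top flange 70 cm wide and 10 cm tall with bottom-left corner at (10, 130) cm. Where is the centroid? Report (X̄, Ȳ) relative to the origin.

X̄ = 25.00 cm, Ȳ = 70.00 cm

Part | A | x̄ᵢ | ȳᵢ | A·x̄ᵢ | A·ȳᵢ
web | 1400.00 | 5.00 | 70.00 | 7000.00 | 98000.00
bottom flange | 700.00 | 45.00 | 5.00 | 31500.00 | 3500.00
top flange | 700.00 | 45.00 | 135.00 | 31500.00 | 94500.00
Σ | 2800.00 |  |  | 70000.00 | 196000.00
X̄ = 70000.00 / 2800.00 = 25.00 cm
Ȳ = 196000.00 / 2800.00 = 70.00 cm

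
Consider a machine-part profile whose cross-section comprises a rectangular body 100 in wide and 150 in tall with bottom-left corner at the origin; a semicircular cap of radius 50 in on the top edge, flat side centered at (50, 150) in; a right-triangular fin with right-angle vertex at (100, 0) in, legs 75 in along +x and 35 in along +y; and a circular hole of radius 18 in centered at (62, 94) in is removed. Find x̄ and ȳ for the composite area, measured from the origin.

x̄ = 54.49 in, ȳ = 89.33 in

rectangular body: A = 100 × 150 = 15000.00, centroid at (50.00, 75.00).
semicircular top: A = ½π·50² = 3926.99, centroid at (50.00, 171.22).
triangular fin: A = ½·75·35 = 1312.50, centroid at (125.00, 11.67).
hole: A = −π·18² = -1017.88, centroid at (62.00, 94.00).
ΣA = 19221.61 in², ΣAx̄ = 1047303.73 in³, ΣAȳ = 1717014.11 in³.
x̄ = 1047303.73/19221.61 = 54.49 in; ȳ = 1717014.11/19221.61 = 89.33 in.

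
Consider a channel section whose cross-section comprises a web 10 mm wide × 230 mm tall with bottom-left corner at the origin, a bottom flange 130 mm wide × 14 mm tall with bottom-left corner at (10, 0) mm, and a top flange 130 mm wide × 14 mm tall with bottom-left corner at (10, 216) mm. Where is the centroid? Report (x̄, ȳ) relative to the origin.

x̄ = 47.90 mm, ȳ = 115.00 mm

web: A = 10 × 230 = 2300.00, centroid at (5.00, 115.00).
bottom flange: A = 130 × 14 = 1820.00, centroid at (75.00, 7.00).
top flange: A = 130 × 14 = 1820.00, centroid at (75.00, 223.00).
ΣA = 5940.00 mm²
ΣAx̄ = (2300.00)(5.00) + (1820.00)(75.00) + (1820.00)(75.00) = 284500.00 mm³
ΣAȳ = (2300.00)(115.00) + (1820.00)(7.00) + (1820.00)(223.00) = 683100.00 mm³
x̄ = 284500.00 / 5940.00 = 47.90 mm
ȳ = 683100.00 / 5940.00 = 115.00 mm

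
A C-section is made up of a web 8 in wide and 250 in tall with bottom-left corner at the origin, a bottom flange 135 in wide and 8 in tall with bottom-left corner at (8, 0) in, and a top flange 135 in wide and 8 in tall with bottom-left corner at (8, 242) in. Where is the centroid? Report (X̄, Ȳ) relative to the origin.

X̄ = 41.12 in, Ȳ = 125.00 in

Part | A | x̄ᵢ | ȳᵢ | A·x̄ᵢ | A·ȳᵢ
web | 2000.00 | 4.00 | 125.00 | 8000.00 | 250000.00
bottom flange | 1080.00 | 75.50 | 4.00 | 81540.00 | 4320.00
top flange | 1080.00 | 75.50 | 246.00 | 81540.00 | 265680.00
Σ | 4160.00 |  |  | 171080.00 | 520000.00
X̄ = 171080.00 / 4160.00 = 41.12 in
Ȳ = 520000.00 / 4160.00 = 125.00 in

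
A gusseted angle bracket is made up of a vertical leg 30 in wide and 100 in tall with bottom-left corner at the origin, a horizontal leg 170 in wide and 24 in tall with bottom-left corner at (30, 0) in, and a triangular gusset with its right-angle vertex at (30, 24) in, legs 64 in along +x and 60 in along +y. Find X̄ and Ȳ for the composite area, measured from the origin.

vertical leg: A = 30 × 100 = 3000.00, centroid at (15.00, 50.00).
horizontal leg: A = 170 × 24 = 4080.00, centroid at (115.00, 12.00).
gusset: A = ½·64·60 = 1920.00, centroid at (51.33, 44.00).
ΣA = 9000.00 in²
ΣAX̄ = (3000.00)(15.00) + (4080.00)(115.00) + (1920.00)(51.33) = 612760.00 in³
ΣAȲ = (3000.00)(50.00) + (4080.00)(12.00) + (1920.00)(44.00) = 283440.00 in³
X̄ = 612760.00 / 9000.00 = 68.08 in
Ȳ = 283440.00 / 9000.00 = 31.49 in

X̄ = 68.08 in, Ȳ = 31.49 in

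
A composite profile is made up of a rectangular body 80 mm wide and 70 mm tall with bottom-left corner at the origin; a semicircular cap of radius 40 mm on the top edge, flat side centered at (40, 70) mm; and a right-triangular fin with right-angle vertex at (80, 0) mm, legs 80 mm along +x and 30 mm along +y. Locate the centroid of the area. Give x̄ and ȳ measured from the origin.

x̄ = 48.59 mm, ȳ = 45.81 mm

rectangular body: A = 80 × 70 = 5600.00, centroid at (40.00, 35.00).
semicircular top: A = ½π·40² = 2513.27, centroid at (40.00, 86.98).
triangular fin: A = ½·80·30 = 1200.00, centroid at (106.67, 10.00).
ΣA = 9313.27 mm²
ΣAx̄ = (5600.00)(40.00) + (2513.27)(40.00) + (1200.00)(106.67) = 452530.96 mm³
ΣAȳ = (5600.00)(35.00) + (2513.27)(86.98) + (1200.00)(10.00) = 426595.86 mm³
x̄ = 452530.96 / 9313.27 = 48.59 mm
ȳ = 426595.86 / 9313.27 = 45.81 mm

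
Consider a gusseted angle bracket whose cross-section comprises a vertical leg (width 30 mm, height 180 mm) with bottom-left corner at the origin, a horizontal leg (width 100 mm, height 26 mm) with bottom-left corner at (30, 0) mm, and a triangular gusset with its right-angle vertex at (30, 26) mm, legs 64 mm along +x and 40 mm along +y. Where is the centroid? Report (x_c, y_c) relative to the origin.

x_c = 38.22 mm, y_c = 61.44 mm

Part | A | x̄ᵢ | ȳᵢ | A·x̄ᵢ | A·ȳᵢ
vertical leg | 5400.00 | 15.00 | 90.00 | 81000.00 | 486000.00
horizontal leg | 2600.00 | 80.00 | 13.00 | 208000.00 | 33800.00
gusset | 1280.00 | 51.33 | 39.33 | 65706.67 | 50346.67
Σ | 9280.00 |  |  | 354706.67 | 570146.67
x_c = 354706.67 / 9280.00 = 38.22 mm
y_c = 570146.67 / 9280.00 = 61.44 mm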